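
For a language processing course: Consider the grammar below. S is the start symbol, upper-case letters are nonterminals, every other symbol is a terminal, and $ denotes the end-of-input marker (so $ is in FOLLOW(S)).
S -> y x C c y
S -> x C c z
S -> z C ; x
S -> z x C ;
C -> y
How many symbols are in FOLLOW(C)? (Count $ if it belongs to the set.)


S is the start symbol and does not occur in any rule body, so FOLLOW(S) = {$}.
Examining every occurrence of C in a rule body:
  S -> y x C c y : C is followed by terminal 'c' -> add 'c'
  S -> x C c z : C is followed by terminal 'c' -> add 'c' (already in the set)
  S -> z C ; x : C is followed by terminal ';' -> add ';'
  S -> z x C ; : C is followed by terminal ';' -> add ';' (already in the set)
  C -> y : C does not occur in the body -> contributes nothing
FOLLOW(C) = {;, c}
Count: 2

2


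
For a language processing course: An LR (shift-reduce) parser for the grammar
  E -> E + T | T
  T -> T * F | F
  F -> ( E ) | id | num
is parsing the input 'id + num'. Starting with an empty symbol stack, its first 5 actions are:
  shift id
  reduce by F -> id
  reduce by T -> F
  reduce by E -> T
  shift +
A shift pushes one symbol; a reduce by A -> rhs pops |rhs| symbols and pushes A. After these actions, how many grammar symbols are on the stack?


Tracking the symbol stack through each action:
  Action 1: shift 'id' : push -> stack = [id] (size 1)
  Action 2: reduce by F -> id : pop 1, push F -> stack = [F] (size 1)
  Action 3: reduce by T -> F : pop 1, push T -> stack = [T] (size 1)
  Action 4: reduce by E -> T : pop 1, push E -> stack = [E] (size 1)
  Action 5: shift '+' : push -> stack = [E, +] (size 2)
Final stack size: 2

2


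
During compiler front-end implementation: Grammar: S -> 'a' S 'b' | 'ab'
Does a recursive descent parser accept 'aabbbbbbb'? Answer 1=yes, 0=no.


Grammar accepts strings of the form a^n b^n (n >= 1)
Word: 'aabbbbbbb'
Counting: 2 a's and 7 b's
Check: 2 == 7? No
Mismatch: a-count != b-count
Rejected

0


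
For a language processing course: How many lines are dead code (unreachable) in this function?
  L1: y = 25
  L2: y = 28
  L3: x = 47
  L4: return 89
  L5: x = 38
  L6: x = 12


Analyzing control flow:
  L1: reachable (before return)
  L2: reachable (before return)
  L3: reachable (before return)
  L4: reachable (return statement)
  L5: DEAD (after return at L4)
  L6: DEAD (after return at L4)
Return at L4, total lines = 6
Dead lines: L5 through L6
Count: 2

2


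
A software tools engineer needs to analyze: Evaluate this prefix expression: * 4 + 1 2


Parsing prefix expression: * 4 + 1 2
Step 1: Innermost operation '+ 1 2'
  1 + 2 = 3
Step 2: Outer operation '* 4 [3]'
  4 * 3 = 12

12


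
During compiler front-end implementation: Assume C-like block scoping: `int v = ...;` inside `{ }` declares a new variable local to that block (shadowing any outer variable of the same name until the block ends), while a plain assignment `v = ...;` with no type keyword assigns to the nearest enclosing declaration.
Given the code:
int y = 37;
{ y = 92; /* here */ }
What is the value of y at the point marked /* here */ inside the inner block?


Analyzing scoping rules:
Outer scope: declares y = 37
Inner block: 'y = 92;' has no type keyword, so it is an assignment to the outer y (no shadowing)
Inside the block, after the assignment -> 92
Result: 92

92


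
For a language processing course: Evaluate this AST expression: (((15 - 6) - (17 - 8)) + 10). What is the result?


Expression: (((15 - 6) - (17 - 8)) + 10)
Evaluating step by step:
  15 - 6 = 9
  17 - 8 = 9
  9 - 9 = 0
  0 + 10 = 10
Result: 10

10


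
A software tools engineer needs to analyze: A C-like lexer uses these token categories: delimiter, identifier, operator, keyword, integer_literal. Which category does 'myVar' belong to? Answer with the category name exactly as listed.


Token: 'myVar'
Checking categories:
  identifier: YES
  integer_literal: no
  operator: no
  keyword: no
  delimiter: no
Category: identifier

identifier


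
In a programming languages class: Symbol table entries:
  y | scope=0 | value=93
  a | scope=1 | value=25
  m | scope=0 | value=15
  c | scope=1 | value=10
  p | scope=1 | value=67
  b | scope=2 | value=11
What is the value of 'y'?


Searching symbol table for 'y':
  y | scope=0 | value=93 <- MATCH
  a | scope=1 | value=25
  m | scope=0 | value=15
  c | scope=1 | value=10
  p | scope=1 | value=67
  b | scope=2 | value=11
Found 'y' at scope 0 with value 93

93


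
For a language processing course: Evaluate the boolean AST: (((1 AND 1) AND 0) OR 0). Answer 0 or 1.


Step 1: Evaluate inner node
  1 AND 1 = 1
Step 2: Evaluate next node
  1 AND 0 = 0
Step 3: Evaluate root node
  0 OR 0 = 0

0


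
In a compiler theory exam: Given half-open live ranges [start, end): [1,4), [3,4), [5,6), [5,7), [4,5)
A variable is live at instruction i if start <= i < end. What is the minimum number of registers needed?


Live ranges:
  Var0: [1, 4)
  Var1: [3, 4)
  Var2: [5, 6)
  Var3: [5, 7)
  Var4: [4, 5)
Sweep-line events (position, delta, active):
  pos=1 start -> active=1
  pos=3 start -> active=2
  pos=4 end -> active=1
  pos=4 end -> active=0
  pos=4 start -> active=1
  pos=5 end -> active=0
  pos=5 start -> active=1
  pos=5 start -> active=2
  pos=6 end -> active=1
  pos=7 end -> active=0
Maximum simultaneous active: 2
Minimum registers needed: 2

2


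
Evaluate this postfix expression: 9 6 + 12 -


Processing tokens left to right:
Push 9, Push 6
Pop 9 and 6, compute 9 + 6 = 15, push 15
Push 12
Pop 15 and 12, compute 15 - 12 = 3, push 3
Stack result: 3

3


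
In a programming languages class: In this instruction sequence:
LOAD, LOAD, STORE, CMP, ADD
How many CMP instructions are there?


Scanning instruction sequence for CMP:
  Position 1: LOAD
  Position 2: LOAD
  Position 3: STORE
  Position 4: CMP <- MATCH
  Position 5: ADD
Matches at positions: [4]
Total CMP count: 1

1


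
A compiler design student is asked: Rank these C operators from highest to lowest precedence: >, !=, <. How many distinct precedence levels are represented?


Looking up precedence for each operator:
  > -> precedence 4
  != -> precedence 3
  < -> precedence 4
Sorted highest to lowest: >, <, !=
Distinct precedence values: [4, 3]
Number of distinct levels: 2

2


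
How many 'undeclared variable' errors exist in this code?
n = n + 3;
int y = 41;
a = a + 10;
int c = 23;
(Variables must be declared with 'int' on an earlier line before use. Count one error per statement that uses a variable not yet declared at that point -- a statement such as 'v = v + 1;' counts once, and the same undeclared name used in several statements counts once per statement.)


Scanning code line by line:
  Line 1: use 'n' -> ERROR (undeclared)
  Line 2: declare 'y' -> declared = ['y']
  Line 3: use 'a' -> ERROR (undeclared)
  Line 4: declare 'c' -> declared = ['c', 'y']
Total undeclared variable errors: 2

2


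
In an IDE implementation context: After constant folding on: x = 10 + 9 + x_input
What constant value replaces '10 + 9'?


Identifying constant sub-expression:
  Original: x = 10 + 9 + x_input
  10 and 9 are both compile-time constants
  Evaluating: 10 + 9 = 19
  After folding: x = 19 + x_input

19


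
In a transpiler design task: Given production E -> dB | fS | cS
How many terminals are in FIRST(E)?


Production: E -> dB | fS | cS
Examining each alternative for leading terminals:
  E -> dB : first terminal = 'd'
  E -> fS : first terminal = 'f'
  E -> cS : first terminal = 'c'
FIRST(E) = {c, d, f}
Count: 3

3


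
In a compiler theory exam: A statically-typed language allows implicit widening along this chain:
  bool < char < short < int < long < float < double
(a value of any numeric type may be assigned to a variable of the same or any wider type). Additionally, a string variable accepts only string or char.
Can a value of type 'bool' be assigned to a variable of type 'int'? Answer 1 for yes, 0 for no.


Target variable type: int
Source value type: bool
Numeric ranks: bool=0, int=3
Widening allowed iff rank(source) <= rank(target): 0 <= 3? Yes
Result: 1

1


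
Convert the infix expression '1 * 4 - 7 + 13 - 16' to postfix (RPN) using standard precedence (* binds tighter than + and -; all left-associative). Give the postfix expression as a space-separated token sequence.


Applying the shunting-yard algorithm:
  Operand 1 -> output
  Push '*' onto operator stack -> op-stack: [*]
  Operand 4 -> output
  See '-' (prec 1); top '*' (prec 2) >= it -> pop '*' to output
  Push '-' onto operator stack -> op-stack: [-]
  Operand 7 -> output
  See '+' (prec 1); top '-' (prec 1) >= it -> pop '-' to output
  Push '+' onto operator stack -> op-stack: [+]
  Operand 13 -> output
  See '-' (prec 1); top '+' (prec 1) >= it -> pop '+' to output
  Push '-' onto operator stack -> op-stack: [-]
  Operand 16 -> output
  End of input: pop '-' to output
Postfix result: 1 4 * 7 - 13 + 16 -

1 4 * 7 - 13 + 16 -


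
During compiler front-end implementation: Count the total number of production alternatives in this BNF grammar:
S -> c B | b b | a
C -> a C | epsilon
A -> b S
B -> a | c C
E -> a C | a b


Counting alternatives per rule:
  S: 3 alternative(s)
  C: 2 alternative(s)
  A: 1 alternative(s)
  B: 2 alternative(s)
  E: 2 alternative(s)
Sum: 3 + 2 + 1 + 2 + 2 = 10

10


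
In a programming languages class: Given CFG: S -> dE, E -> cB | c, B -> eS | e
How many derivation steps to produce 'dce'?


Grammar: S -> dE, E -> cB | c, B -> eS | e
Deriving 'dce':
Step 1: S -> dE => dE
Step 2: E -> cB => dcB
Step 3: B -> e => dce
Total derivation steps: 3

3


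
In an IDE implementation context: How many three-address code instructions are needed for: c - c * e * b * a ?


Expression: c - c * e * b * a
Generating three-address code (respecting * over +/- precedence):
  Instruction 1: t1 = c * e
  Instruction 2: t2 = t1 * b
  Instruction 3: t3 = t2 * a
  Instruction 4: t4 = c - t3
Total instructions: 4

4


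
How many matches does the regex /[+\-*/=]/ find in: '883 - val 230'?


Pattern: /[+\-*/=]/ (operators)
Input: '883 - val 230'
Scanning for matches:
  Match 1: '-'
Total matches: 1

1


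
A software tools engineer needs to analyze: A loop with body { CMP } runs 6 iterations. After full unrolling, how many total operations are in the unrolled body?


Loop body operations: CMP (1 op per iteration)
Unrolling 6 iterations:
  Iteration 1: CMP (1 ops)
  Iteration 2: CMP (1 ops)
  Iteration 3: CMP (1 ops)
  Iteration 4: CMP (1 ops)
  Iteration 5: CMP (1 ops)
  Iteration 6: CMP (1 ops)
Total: 6 iterations * 1 ops/iter = 6 operations

6


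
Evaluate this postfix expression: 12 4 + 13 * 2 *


Processing tokens left to right:
Push 12, Push 4
Pop 12 and 4, compute 12 + 4 = 16, push 16
Push 13
Pop 16 and 13, compute 16 * 13 = 208, push 208
Push 2
Pop 208 and 2, compute 208 * 2 = 416, push 416
Stack result: 416

416


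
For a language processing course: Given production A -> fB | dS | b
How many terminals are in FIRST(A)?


Production: A -> fB | dS | b
Examining each alternative for leading terminals:
  A -> fB : first terminal = 'f'
  A -> dS : first terminal = 'd'
  A -> b : first terminal = 'b'
FIRST(A) = {b, d, f}
Count: 3

3


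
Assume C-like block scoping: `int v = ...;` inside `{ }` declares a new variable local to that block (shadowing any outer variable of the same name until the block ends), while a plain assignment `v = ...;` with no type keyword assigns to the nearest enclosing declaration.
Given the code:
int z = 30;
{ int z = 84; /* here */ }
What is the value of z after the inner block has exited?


Analyzing scoping rules:
Outer scope: declares z = 30
Inner block: 'int z = 84;' declares a NEW z that shadows the outer one
When the block exits the inner z goes out of scope; the outer z was never modified -> 30
Result: 30

30


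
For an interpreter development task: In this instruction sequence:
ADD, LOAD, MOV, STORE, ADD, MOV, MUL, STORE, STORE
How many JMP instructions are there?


Scanning instruction sequence for JMP:
  Position 1: ADD
  Position 2: LOAD
  Position 3: MOV
  Position 4: STORE
  Position 5: ADD
  Position 6: MOV
  Position 7: MUL
  Position 8: STORE
  Position 9: STORE
Matches at positions: []
Total JMP count: 0

0


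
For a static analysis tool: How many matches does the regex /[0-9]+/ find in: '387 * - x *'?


Pattern: /[0-9]+/ (int literals)
Input: '387 * - x *'
Scanning for matches:
  Match 1: '387'
Total matches: 1

1


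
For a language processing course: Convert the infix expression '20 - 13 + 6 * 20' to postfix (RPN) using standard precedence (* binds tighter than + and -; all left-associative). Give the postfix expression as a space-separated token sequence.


Applying the shunting-yard algorithm:
  Operand 20 -> output
  Push '-' onto operator stack -> op-stack: [-]
  Operand 13 -> output
  See '+' (prec 1); top '-' (prec 1) >= it -> pop '-' to output
  Push '+' onto operator stack -> op-stack: [+]
  Operand 6 -> output
  Push '*' onto operator stack -> op-stack: [+, *]
  Operand 20 -> output
  End of input: pop '*' to output
  End of input: pop '+' to output
Postfix result: 20 13 - 6 20 * +

20 13 - 6 20 * +


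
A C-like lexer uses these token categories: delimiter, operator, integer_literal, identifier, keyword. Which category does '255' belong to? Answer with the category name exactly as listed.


Token: '255'
Checking categories:
  identifier: no
  integer_literal: YES
  operator: no
  keyword: no
  delimiter: no
Category: integer_literal

integer_literal


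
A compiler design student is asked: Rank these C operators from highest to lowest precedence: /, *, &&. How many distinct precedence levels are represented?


Looking up precedence for each operator:
  / -> precedence 6
  * -> precedence 6
  && -> precedence 2
Sorted highest to lowest: /, *, &&
Distinct precedence values: [6, 2]
Number of distinct levels: 2

2


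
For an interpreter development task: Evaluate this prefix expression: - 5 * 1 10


Parsing prefix expression: - 5 * 1 10
Step 1: Innermost operation '* 1 10'
  1 * 10 = 10
Step 2: Outer operation '- 5 [10]'
  5 - 10 = -5

-5


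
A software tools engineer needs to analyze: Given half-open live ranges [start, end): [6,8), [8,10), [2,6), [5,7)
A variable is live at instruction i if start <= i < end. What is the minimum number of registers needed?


Live ranges:
  Var0: [6, 8)
  Var1: [8, 10)
  Var2: [2, 6)
  Var3: [5, 7)
Sweep-line events (position, delta, active):
  pos=2 start -> active=1
  pos=5 start -> active=2
  pos=6 end -> active=1
  pos=6 start -> active=2
  pos=7 end -> active=1
  pos=8 end -> active=0
  pos=8 start -> active=1
  pos=10 end -> active=0
Maximum simultaneous active: 2
Minimum registers needed: 2

2


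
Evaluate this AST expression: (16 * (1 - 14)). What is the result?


Expression: (16 * (1 - 14))
Evaluating step by step:
  1 - 14 = -13
  16 * -13 = -208
Result: -208

-208


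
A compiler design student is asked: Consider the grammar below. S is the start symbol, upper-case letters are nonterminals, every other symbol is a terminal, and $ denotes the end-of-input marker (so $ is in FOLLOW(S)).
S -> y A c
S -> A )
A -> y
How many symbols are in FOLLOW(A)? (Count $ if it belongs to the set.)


S is the start symbol and does not occur in any rule body, so FOLLOW(S) = {$}.
Examining every occurrence of A in a rule body:
  S -> y A c : A is followed by terminal 'c' -> add 'c'
  S -> A ) : A is followed by terminal ')' -> add ')'
  A -> y : A does not occur in the body -> contributes nothing
FOLLOW(A) = {), c}
Count: 2

2


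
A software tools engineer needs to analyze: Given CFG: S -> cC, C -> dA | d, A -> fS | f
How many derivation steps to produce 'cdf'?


Grammar: S -> cC, C -> dA | d, A -> fS | f
Deriving 'cdf':
Step 1: S -> cC => cC
Step 2: C -> dA => cdA
Step 3: A -> f => cdf
Total derivation steps: 3

3


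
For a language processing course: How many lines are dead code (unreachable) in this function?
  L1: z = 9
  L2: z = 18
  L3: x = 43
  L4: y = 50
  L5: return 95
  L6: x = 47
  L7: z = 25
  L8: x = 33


Analyzing control flow:
  L1: reachable (before return)
  L2: reachable (before return)
  L3: reachable (before return)
  L4: reachable (before return)
  L5: reachable (return statement)
  L6: DEAD (after return at L5)
  L7: DEAD (after return at L5)
  L8: DEAD (after return at L5)
Return at L5, total lines = 8
Dead lines: L6 through L8
Count: 3

3


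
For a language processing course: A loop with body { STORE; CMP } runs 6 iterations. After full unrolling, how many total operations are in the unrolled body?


Loop body operations: STORE, CMP (2 ops per iteration)
Unrolling 6 iterations:
  Iteration 1: STORE, CMP (2 ops)
  Iteration 2: STORE, CMP (2 ops)
  Iteration 3: STORE, CMP (2 ops)
  Iteration 4: STORE, CMP (2 ops)
  Iteration 5: STORE, CMP (2 ops)
  Iteration 6: STORE, CMP (2 ops)
Total: 6 iterations * 2 ops/iter = 12 operations

12


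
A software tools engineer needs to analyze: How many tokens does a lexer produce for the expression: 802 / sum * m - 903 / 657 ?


Scanning '802 / sum * m - 903 / 657'
Token 1: '802' -> integer_literal
Token 2: '/' -> operator
Token 3: 'sum' -> identifier
Token 4: '*' -> operator
Token 5: 'm' -> identifier
Token 6: '-' -> operator
Token 7: '903' -> integer_literal
Token 8: '/' -> operator
Token 9: '657' -> integer_literal
Total tokens: 9

9


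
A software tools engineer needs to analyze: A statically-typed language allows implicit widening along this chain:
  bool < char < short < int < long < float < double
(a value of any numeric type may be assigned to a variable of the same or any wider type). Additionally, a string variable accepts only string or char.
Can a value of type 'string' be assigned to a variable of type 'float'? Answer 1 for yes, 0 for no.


Target variable type: float
Source value type: string
Rule: string cannot widen to any numeric type
Result: 0

0


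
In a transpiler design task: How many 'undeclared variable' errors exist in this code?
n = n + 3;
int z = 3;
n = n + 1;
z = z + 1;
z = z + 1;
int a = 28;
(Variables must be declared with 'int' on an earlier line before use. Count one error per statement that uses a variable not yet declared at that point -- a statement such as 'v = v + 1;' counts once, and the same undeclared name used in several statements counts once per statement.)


Scanning code line by line:
  Line 1: use 'n' -> ERROR (undeclared)
  Line 2: declare 'z' -> declared = ['z']
  Line 3: use 'n' -> ERROR (undeclared)
  Line 4: use 'z' -> OK (declared)
  Line 5: use 'z' -> OK (declared)
  Line 6: declare 'a' -> declared = ['a', 'z']
Total undeclared variable errors: 2

2


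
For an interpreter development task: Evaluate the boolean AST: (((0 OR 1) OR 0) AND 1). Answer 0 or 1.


Step 1: Evaluate inner node
  0 OR 1 = 1
Step 2: Evaluate next node
  1 OR 0 = 1
Step 3: Evaluate root node
  1 AND 1 = 1

1


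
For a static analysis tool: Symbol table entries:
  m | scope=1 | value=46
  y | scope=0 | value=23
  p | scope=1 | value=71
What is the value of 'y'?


Searching symbol table for 'y':
  m | scope=1 | value=46
  y | scope=0 | value=23 <- MATCH
  p | scope=1 | value=71
Found 'y' at scope 0 with value 23

23


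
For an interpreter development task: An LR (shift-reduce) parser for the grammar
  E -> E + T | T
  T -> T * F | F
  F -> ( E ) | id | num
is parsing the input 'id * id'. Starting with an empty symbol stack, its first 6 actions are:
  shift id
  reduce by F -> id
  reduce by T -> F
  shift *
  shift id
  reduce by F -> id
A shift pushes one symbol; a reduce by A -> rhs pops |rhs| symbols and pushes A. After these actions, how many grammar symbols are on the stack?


Tracking the symbol stack through each action:
  Action 1: shift 'id' : push -> stack = [id] (size 1)
  Action 2: reduce by F -> id : pop 1, push F -> stack = [F] (size 1)
  Action 3: reduce by T -> F : pop 1, push T -> stack = [T] (size 1)
  Action 4: shift '*' : push -> stack = [T, *] (size 2)
  Action 5: shift 'id' : push -> stack = [T, *, id] (size 3)
  Action 6: reduce by F -> id : pop 1, push F -> stack = [T, *, F] (size 3)
Final stack size: 3

3


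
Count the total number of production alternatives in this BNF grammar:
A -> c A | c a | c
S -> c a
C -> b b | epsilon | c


Counting alternatives per rule:
  A: 3 alternative(s)
  S: 1 alternative(s)
  C: 3 alternative(s)
Sum: 3 + 1 + 3 = 7

7


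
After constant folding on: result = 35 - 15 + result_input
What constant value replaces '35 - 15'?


Identifying constant sub-expression:
  Original: result = 35 - 15 + result_input
  35 and 15 are both compile-time constants
  Evaluating: 35 - 15 = 20
  After folding: result = 20 + result_input

20


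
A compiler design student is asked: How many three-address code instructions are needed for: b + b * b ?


Expression: b + b * b
Generating three-address code (respecting * over +/- precedence):
  Instruction 1: t1 = b * b
  Instruction 2: t2 = b + t1
Total instructions: 2

2


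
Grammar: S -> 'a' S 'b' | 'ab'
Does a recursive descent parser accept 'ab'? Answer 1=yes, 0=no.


Grammar accepts strings of the form a^n b^n (n >= 1)
Word: 'ab'
Counting: 1 a's and 1 b's
Check: 1 == 1? Yes
Derivation (S -> aSb applied 0 time(s), then S -> ab): S => ab
Accepted

1


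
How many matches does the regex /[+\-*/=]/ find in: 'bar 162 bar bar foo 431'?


Pattern: /[+\-*/=]/ (operators)
Input: 'bar 162 bar bar foo 431'
Scanning for matches:
Total matches: 0

0


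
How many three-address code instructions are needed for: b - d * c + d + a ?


Expression: b - d * c + d + a
Generating three-address code (respecting * over +/- precedence):
  Instruction 1: t1 = d * c
  Instruction 2: t2 = b - t1
  Instruction 3: t3 = t2 + d
  Instruction 4: t4 = t3 + a
Total instructions: 4

4


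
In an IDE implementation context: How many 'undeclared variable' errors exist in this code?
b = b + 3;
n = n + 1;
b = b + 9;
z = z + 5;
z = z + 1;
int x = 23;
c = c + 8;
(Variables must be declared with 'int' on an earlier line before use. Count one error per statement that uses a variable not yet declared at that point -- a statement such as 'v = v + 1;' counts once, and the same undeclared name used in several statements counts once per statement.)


Scanning code line by line:
  Line 1: use 'b' -> ERROR (undeclared)
  Line 2: use 'n' -> ERROR (undeclared)
  Line 3: use 'b' -> ERROR (undeclared)
  Line 4: use 'z' -> ERROR (undeclared)
  Line 5: use 'z' -> ERROR (undeclared)
  Line 6: declare 'x' -> declared = ['x']
  Line 7: use 'c' -> ERROR (undeclared)
Total undeclared variable errors: 6

6


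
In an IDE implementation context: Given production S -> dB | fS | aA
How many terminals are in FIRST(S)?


Production: S -> dB | fS | aA
Examining each alternative for leading terminals:
  S -> dB : first terminal = 'd'
  S -> fS : first terminal = 'f'
  S -> aA : first terminal = 'a'
FIRST(S) = {a, d, f}
Count: 3

3


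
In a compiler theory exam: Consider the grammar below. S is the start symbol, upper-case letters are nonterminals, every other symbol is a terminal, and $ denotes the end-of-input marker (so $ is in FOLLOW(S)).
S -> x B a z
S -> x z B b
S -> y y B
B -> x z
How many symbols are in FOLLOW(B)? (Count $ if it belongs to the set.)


S is the start symbol and does not occur in any rule body, so FOLLOW(S) = {$}.
Examining every occurrence of B in a rule body:
  S -> x B a z : B is followed by terminal 'a' -> add 'a'
  S -> x z B b : B is followed by terminal 'b' -> add 'b'
  S -> y y B : B is at the right end -> add FOLLOW(S) = {$}
  B -> x z : B does not occur in the body -> contributes nothing
FOLLOW(B) = {a, b, $}
Count: 3

3


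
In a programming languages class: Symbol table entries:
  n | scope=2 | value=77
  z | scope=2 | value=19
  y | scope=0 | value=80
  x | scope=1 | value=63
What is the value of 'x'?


Searching symbol table for 'x':
  n | scope=2 | value=77
  z | scope=2 | value=19
  y | scope=0 | value=80
  x | scope=1 | value=63 <- MATCH
Found 'x' at scope 1 with value 63

63


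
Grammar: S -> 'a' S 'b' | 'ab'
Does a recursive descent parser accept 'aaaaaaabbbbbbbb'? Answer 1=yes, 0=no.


Grammar accepts strings of the form a^n b^n (n >= 1)
Word: 'aaaaaaabbbbbbbb'
Counting: 7 a's and 8 b's
Check: 7 == 8? No
Mismatch: a-count != b-count
Rejected

0


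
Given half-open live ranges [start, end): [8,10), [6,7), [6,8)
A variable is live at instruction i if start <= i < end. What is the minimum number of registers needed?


Live ranges:
  Var0: [8, 10)
  Var1: [6, 7)
  Var2: [6, 8)
Sweep-line events (position, delta, active):
  pos=6 start -> active=1
  pos=6 start -> active=2
  pos=7 end -> active=1
  pos=8 end -> active=0
  pos=8 start -> active=1
  pos=10 end -> active=0
Maximum simultaneous active: 2
Minimum registers needed: 2

2


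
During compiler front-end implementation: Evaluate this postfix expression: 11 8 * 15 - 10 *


Processing tokens left to right:
Push 11, Push 8
Pop 11 and 8, compute 11 * 8 = 88, push 88
Push 15
Pop 88 and 15, compute 88 - 15 = 73, push 73
Push 10
Pop 73 and 10, compute 73 * 10 = 730, push 730
Stack result: 730

730


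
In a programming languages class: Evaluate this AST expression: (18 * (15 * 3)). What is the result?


Expression: (18 * (15 * 3))
Evaluating step by step:
  15 * 3 = 45
  18 * 45 = 810
Result: 810

810


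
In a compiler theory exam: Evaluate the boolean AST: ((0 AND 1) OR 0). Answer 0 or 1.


Step 1: Evaluate inner node
  0 AND 1 = 0
Step 2: Evaluate root node
  0 OR 0 = 0

0


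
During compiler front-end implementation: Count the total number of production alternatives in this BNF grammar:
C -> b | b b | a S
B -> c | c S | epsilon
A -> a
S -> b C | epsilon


Counting alternatives per rule:
  C: 3 alternative(s)
  B: 3 alternative(s)
  A: 1 alternative(s)
  S: 2 alternative(s)
Sum: 3 + 3 + 1 + 2 = 9

9


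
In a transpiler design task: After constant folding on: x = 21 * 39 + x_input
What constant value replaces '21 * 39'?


Identifying constant sub-expression:
  Original: x = 21 * 39 + x_input
  21 and 39 are both compile-time constants
  Evaluating: 21 * 39 = 819
  After folding: x = 819 + x_input

819


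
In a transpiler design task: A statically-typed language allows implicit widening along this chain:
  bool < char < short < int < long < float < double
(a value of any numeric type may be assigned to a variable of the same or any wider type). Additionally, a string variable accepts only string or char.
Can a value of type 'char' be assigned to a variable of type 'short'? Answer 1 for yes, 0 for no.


Target variable type: short
Source value type: char
Numeric ranks: char=1, short=2
Widening allowed iff rank(source) <= rank(target): 1 <= 2? Yes
Result: 1

1


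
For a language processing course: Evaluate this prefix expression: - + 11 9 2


Parsing prefix expression: - + 11 9 2
Step 1: Innermost operation '+ 11 9'
  11 + 9 = 20
Step 2: Outer operation '- [20] 2'
  20 - 2 = 18

18


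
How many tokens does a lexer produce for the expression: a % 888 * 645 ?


Scanning 'a % 888 * 645'
Token 1: 'a' -> identifier
Token 2: '%' -> operator
Token 3: '888' -> integer_literal
Token 4: '*' -> operator
Token 5: '645' -> integer_literal
Total tokens: 5

5


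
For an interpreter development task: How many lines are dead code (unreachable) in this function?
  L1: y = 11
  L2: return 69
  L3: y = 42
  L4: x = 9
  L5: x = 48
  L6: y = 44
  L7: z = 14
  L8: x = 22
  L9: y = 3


Analyzing control flow:
  L1: reachable (before return)
  L2: reachable (return statement)
  L3: DEAD (after return at L2)
  L4: DEAD (after return at L2)
  L5: DEAD (after return at L2)
  L6: DEAD (after return at L2)
  L7: DEAD (after return at L2)
  L8: DEAD (after return at L2)
  L9: DEAD (after return at L2)
Return at L2, total lines = 9
Dead lines: L3 through L9
Count: 7

7


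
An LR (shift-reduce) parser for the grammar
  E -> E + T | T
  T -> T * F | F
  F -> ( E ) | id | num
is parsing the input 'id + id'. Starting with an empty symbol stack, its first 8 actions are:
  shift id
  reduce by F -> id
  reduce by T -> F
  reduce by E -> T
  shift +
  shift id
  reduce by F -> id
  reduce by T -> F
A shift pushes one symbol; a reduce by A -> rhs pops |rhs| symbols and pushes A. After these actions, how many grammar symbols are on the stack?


Tracking the symbol stack through each action:
  Action 1: shift 'id' : push -> stack = [id] (size 1)
  Action 2: reduce by F -> id : pop 1, push F -> stack = [F] (size 1)
  Action 3: reduce by T -> F : pop 1, push T -> stack = [T] (size 1)
  Action 4: reduce by E -> T : pop 1, push E -> stack = [E] (size 1)
  Action 5: shift '+' : push -> stack = [E, +] (size 2)
  Action 6: shift 'id' : push -> stack = [E, +, id] (size 3)
  Action 7: reduce by F -> id : pop 1, push F -> stack = [E, +, F] (size 3)
  Action 8: reduce by T -> F : pop 1, push T -> stack = [E, +, T] (size 3)
Final stack size: 3

3


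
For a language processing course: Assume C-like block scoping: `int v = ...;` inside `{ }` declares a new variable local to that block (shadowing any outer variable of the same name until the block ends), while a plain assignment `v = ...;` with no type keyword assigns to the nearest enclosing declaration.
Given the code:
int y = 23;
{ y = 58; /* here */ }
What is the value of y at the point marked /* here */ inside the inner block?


Analyzing scoping rules:
Outer scope: declares y = 23
Inner block: 'y = 58;' has no type keyword, so it is an assignment to the outer y (no shadowing)
Inside the block, after the assignment -> 58
Result: 58

58


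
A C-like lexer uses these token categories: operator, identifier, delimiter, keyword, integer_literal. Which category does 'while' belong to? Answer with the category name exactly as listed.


Token: 'while'
Checking categories:
  identifier: no
  integer_literal: no
  operator: no
  keyword: YES
  delimiter: no
Category: keyword

keyword


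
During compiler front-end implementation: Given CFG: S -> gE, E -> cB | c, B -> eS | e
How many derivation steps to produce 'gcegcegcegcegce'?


Grammar: S -> gE, E -> cB | c, B -> eS | e
Deriving 'gcegcegcegcegce':
Step 1: S -> gE => gE
Step 2: E -> cB => gcB
Step 3: B -> eS => gceS
Step 4: S -> gE => gcegE
Step 5: E -> cB => gcegcB
Step 6: B -> eS => gcegceS
Step 7: S -> gE => gcegcegE
Step 8: E -> cB => gcegcegcB
Step 9: B -> eS => gcegcegceS
Step 10: S -> gE => gcegcegcegE
Step 11: E -> cB => gcegcegcegcB
Step 12: B -> eS => gcegcegcegceS
Step 13: S -> gE => gcegcegcegcegE
Step 14: E -> cB => gcegcegcegcegcB
Step 15: B -> e => gcegcegcegcegce
Total derivation steps: 15

15


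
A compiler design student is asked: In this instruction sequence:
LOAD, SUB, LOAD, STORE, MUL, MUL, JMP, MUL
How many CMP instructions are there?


Scanning instruction sequence for CMP:
  Position 1: LOAD
  Position 2: SUB
  Position 3: LOAD
  Position 4: STORE
  Position 5: MUL
  Position 6: MUL
  Position 7: JMP
  Position 8: MUL
Matches at positions: []
Total CMP count: 0

0


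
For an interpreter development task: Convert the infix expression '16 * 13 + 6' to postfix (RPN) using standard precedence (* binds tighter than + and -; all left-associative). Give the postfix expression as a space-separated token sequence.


Applying the shunting-yard algorithm:
  Operand 16 -> output
  Push '*' onto operator stack -> op-stack: [*]
  Operand 13 -> output
  See '+' (prec 1); top '*' (prec 2) >= it -> pop '*' to output
  Push '+' onto operator stack -> op-stack: [+]
  Operand 6 -> output
  End of input: pop '+' to output
Postfix result: 16 13 * 6 +

16 13 * 6 +


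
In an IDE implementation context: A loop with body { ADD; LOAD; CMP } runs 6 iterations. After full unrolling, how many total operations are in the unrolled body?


Loop body operations: ADD, LOAD, CMP (3 ops per iteration)
Unrolling 6 iterations:
  Iteration 1: ADD, LOAD, CMP (3 ops)
  Iteration 2: ADD, LOAD, CMP (3 ops)
  Iteration 3: ADD, LOAD, CMP (3 ops)
  Iteration 4: ADD, LOAD, CMP (3 ops)
  Iteration 5: ADD, LOAD, CMP (3 ops)
  Iteration 6: ADD, LOAD, CMP (3 ops)
Total: 6 iterations * 3 ops/iter = 18 operations

18


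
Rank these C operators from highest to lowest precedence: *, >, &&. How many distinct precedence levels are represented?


Looking up precedence for each operator:
  * -> precedence 6
  > -> precedence 4
  && -> precedence 2
Sorted highest to lowest: *, >, &&
Distinct precedence values: [6, 4, 2]
Number of distinct levels: 3

3


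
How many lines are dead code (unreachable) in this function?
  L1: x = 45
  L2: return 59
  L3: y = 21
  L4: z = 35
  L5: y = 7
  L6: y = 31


Analyzing control flow:
  L1: reachable (before return)
  L2: reachable (return statement)
  L3: DEAD (after return at L2)
  L4: DEAD (after return at L2)
  L5: DEAD (after return at L2)
  L6: DEAD (after return at L2)
Return at L2, total lines = 6
Dead lines: L3 through L6
Count: 4

4


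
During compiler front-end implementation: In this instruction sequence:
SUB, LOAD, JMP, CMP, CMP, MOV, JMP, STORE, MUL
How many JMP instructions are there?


Scanning instruction sequence for JMP:
  Position 1: SUB
  Position 2: LOAD
  Position 3: JMP <- MATCH
  Position 4: CMP
  Position 5: CMP
  Position 6: MOV
  Position 7: JMP <- MATCH
  Position 8: STORE
  Position 9: MUL
Matches at positions: [3, 7]
Total JMP count: 2

2


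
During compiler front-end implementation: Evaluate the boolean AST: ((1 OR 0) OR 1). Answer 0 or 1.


Step 1: Evaluate inner node
  1 OR 0 = 1
Step 2: Evaluate root node
  1 OR 1 = 1

1


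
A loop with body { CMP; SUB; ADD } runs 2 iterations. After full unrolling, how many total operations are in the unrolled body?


Loop body operations: CMP, SUB, ADD (3 ops per iteration)
Unrolling 2 iterations:
  Iteration 1: CMP, SUB, ADD (3 ops)
  Iteration 2: CMP, SUB, ADD (3 ops)
Total: 2 iterations * 3 ops/iter = 6 operations

6


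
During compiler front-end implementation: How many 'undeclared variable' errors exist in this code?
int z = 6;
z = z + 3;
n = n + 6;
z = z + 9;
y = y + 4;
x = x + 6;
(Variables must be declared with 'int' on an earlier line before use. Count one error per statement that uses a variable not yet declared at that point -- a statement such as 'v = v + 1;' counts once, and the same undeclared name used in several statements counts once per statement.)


Scanning code line by line:
  Line 1: declare 'z' -> declared = ['z']
  Line 2: use 'z' -> OK (declared)
  Line 3: use 'n' -> ERROR (undeclared)
  Line 4: use 'z' -> OK (declared)
  Line 5: use 'y' -> ERROR (undeclared)
  Line 6: use 'x' -> ERROR (undeclared)
Total undeclared variable errors: 3

3


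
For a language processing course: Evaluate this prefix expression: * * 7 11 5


Parsing prefix expression: * * 7 11 5
Step 1: Innermost operation '* 7 11'
  7 * 11 = 77
Step 2: Outer operation '* [77] 5'
  77 * 5 = 385

385


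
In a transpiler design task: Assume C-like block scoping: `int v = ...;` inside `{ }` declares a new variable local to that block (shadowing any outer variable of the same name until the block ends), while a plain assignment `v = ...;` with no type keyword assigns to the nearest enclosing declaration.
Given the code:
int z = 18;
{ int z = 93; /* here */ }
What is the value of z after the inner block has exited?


Analyzing scoping rules:
Outer scope: declares z = 18
Inner block: 'int z = 93;' declares a NEW z that shadows the outer one
When the block exits the inner z goes out of scope; the outer z was never modified -> 18
Result: 18

18


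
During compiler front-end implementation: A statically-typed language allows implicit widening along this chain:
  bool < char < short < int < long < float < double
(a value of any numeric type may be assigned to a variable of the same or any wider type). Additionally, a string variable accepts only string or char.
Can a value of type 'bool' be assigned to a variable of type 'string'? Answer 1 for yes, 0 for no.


Target variable type: string
Source value type: bool
Rule: string accepts only {string, char}
  source 'bool' in {string, char}? No
Result: 0

0


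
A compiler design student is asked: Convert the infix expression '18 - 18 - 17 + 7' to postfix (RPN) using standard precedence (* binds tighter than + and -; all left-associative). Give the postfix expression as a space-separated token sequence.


Applying the shunting-yard algorithm:
  Operand 18 -> output
  Push '-' onto operator stack -> op-stack: [-]
  Operand 18 -> output
  See '-' (prec 1); top '-' (prec 1) >= it -> pop '-' to output
  Push '-' onto operator stack -> op-stack: [-]
  Operand 17 -> output
  See '+' (prec 1); top '-' (prec 1) >= it -> pop '-' to output
  Push '+' onto operator stack -> op-stack: [+]
  Operand 7 -> output
  End of input: pop '+' to output
Postfix result: 18 18 - 17 - 7 +

18 18 - 17 - 7 +


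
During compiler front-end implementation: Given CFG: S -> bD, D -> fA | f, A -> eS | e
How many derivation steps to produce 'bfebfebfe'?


Grammar: S -> bD, D -> fA | f, A -> eS | e
Deriving 'bfebfebfe':
Step 1: S -> bD => bD
Step 2: D -> fA => bfA
Step 3: A -> eS => bfeS
Step 4: S -> bD => bfebD
Step 5: D -> fA => bfebfA
Step 6: A -> eS => bfebfeS
Step 7: S -> bD => bfebfebD
Step 8: D -> fA => bfebfebfA
Step 9: A -> e => bfebfebfe
Total derivation steps: 9

9


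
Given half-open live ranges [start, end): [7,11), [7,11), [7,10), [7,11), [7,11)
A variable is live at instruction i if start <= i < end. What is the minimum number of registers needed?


Live ranges:
  Var0: [7, 11)
  Var1: [7, 11)
  Var2: [7, 10)
  Var3: [7, 11)
  Var4: [7, 11)
Sweep-line events (position, delta, active):
  pos=7 start -> active=1
  pos=7 start -> active=2
  pos=7 start -> active=3
  pos=7 start -> active=4
  pos=7 start -> active=5
  pos=10 end -> active=4
  pos=11 end -> active=3
  pos=11 end -> active=2
  pos=11 end -> active=1
  pos=11 end -> active=0
Maximum simultaneous active: 5
Minimum registers needed: 5

5


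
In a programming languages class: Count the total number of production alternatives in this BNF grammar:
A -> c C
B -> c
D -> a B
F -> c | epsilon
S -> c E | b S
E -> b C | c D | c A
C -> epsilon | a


Counting alternatives per rule:
  A: 1 alternative(s)
  B: 1 alternative(s)
  D: 1 alternative(s)
  F: 2 alternative(s)
  S: 2 alternative(s)
  E: 3 alternative(s)
  C: 2 alternative(s)
Sum: 1 + 1 + 1 + 2 + 2 + 3 + 2 = 12

12


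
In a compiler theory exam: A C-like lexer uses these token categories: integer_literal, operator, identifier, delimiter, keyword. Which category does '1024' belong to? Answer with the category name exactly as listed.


Token: '1024'
Checking categories:
  identifier: no
  integer_literal: YES
  operator: no
  keyword: no
  delimiter: no
Category: integer_literal

integer_literal


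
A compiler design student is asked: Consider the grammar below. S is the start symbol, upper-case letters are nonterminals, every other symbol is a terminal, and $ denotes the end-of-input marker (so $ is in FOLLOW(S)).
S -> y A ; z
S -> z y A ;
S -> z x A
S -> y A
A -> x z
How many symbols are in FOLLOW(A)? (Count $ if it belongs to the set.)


S is the start symbol and does not occur in any rule body, so FOLLOW(S) = {$}.
Examining every occurrence of A in a rule body:
  S -> y A ; z : A is followed by terminal ';' -> add ';'
  S -> z y A ; : A is followed by terminal ';' -> add ';' (already in the set)
  S -> z x A : A is at the right end -> add FOLLOW(S) = {$}
  S -> y A : A is at the right end -> add FOLLOW(S) = {$} (already in the set)
  A -> x z : A does not occur in the body -> contributes nothing
FOLLOW(A) = {;, $}
Count: 2

2


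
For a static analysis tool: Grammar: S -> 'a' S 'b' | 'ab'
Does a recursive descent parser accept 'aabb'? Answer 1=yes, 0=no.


Grammar accepts strings of the form a^n b^n (n >= 1)
Word: 'aabb'
Counting: 2 a's and 2 b's
Check: 2 == 2? Yes
Derivation (S -> aSb applied 1 time(s), then S -> ab): S => aSb => aabb
Accepted

1
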